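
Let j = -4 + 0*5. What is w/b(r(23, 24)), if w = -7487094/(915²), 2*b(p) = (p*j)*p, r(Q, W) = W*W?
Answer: 1247849/92590387200 ≈ 1.3477e-5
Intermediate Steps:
r(Q, W) = W²
j = -4 (j = -4 + 0 = -4)
b(p) = -2*p² (b(p) = ((p*(-4))*p)/2 = ((-4*p)*p)/2 = (-4*p²)/2 = -2*p²)
w = -2495698/279075 (w = -7487094/837225 = -7487094*1/837225 = -2495698/279075 ≈ -8.9427)
w/b(r(23, 24)) = -2495698/(279075*((-2*(24²)²))) = -2495698/(279075*((-2*576²))) = -2495698/(279075*((-2*331776))) = -2495698/279075/(-663552) = -2495698/279075*(-1/663552) = 1247849/92590387200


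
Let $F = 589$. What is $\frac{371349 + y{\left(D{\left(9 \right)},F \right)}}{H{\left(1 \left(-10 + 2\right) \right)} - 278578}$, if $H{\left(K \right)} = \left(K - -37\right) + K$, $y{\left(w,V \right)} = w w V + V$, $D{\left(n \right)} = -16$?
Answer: $- \frac{522722}{278557} \approx -1.8765$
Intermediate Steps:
$y{\left(w,V \right)} = V + V w^{2}$ ($y{\left(w,V \right)} = w^{2} V + V = V w^{2} + V = V + V w^{2}$)
$H{\left(K \right)} = 37 + 2 K$ ($H{\left(K \right)} = \left(K + 37\right) + K = \left(37 + K\right) + K = 37 + 2 K$)
$\frac{371349 + y{\left(D{\left(9 \right)},F \right)}}{H{\left(1 \left(-10 + 2\right) \right)} - 278578} = \frac{371349 + 589 \left(1 + \left(-16\right)^{2}\right)}{\left(37 + 2 \cdot 1 \left(-10 + 2\right)\right) - 278578} = \frac{371349 + 589 \left(1 + 256\right)}{\left(37 + 2 \cdot 1 \left(-8\right)\right) - 278578} = \frac{371349 + 589 \cdot 257}{\left(37 + 2 \left(-8\right)\right) - 278578} = \frac{371349 + 151373}{\left(37 - 16\right) - 278578} = \frac{522722}{21 - 278578} = \frac{522722}{-278557} = 522722 \left(- \frac{1}{278557}\right) = - \frac{522722}{278557}$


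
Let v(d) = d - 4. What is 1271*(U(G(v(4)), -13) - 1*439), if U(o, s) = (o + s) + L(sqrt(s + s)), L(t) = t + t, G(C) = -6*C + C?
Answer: -574492 + 2542*I*sqrt(26) ≈ -5.7449e+5 + 12962.0*I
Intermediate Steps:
v(d) = -4 + d
G(C) = -5*C
L(t) = 2*t
U(o, s) = o + s + 2*sqrt(2)*sqrt(s) (U(o, s) = (o + s) + 2*sqrt(s + s) = (o + s) + 2*sqrt(2*s) = (o + s) + 2*(sqrt(2)*sqrt(s)) = (o + s) + 2*sqrt(2)*sqrt(s) = o + s + 2*sqrt(2)*sqrt(s))
1271*(U(G(v(4)), -13) - 1*439) = 1271*((-5*(-4 + 4) - 13 + 2*sqrt(2)*sqrt(-13)) - 1*439) = 1271*((-5*0 - 13 + 2*sqrt(2)*(I*sqrt(13))) - 439) = 1271*((0 - 13 + 2*I*sqrt(26)) - 439) = 1271*((-13 + 2*I*sqrt(26)) - 439) = 1271*(-452 + 2*I*sqrt(26)) = -574492 + 2542*I*sqrt(26)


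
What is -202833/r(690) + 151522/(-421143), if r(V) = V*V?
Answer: -17506813591/22278464700 ≈ -0.78582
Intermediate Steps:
r(V) = V**2
-202833/r(690) + 151522/(-421143) = -202833/(690**2) + 151522/(-421143) = -202833/476100 + 151522*(-1/421143) = -202833*1/476100 - 151522/421143 = -22537/52900 - 151522/421143 = -17506813591/22278464700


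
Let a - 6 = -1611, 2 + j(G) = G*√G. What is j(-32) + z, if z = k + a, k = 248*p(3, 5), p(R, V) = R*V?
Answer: 2113 - 128*I*√2 ≈ 2113.0 - 181.02*I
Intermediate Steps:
j(G) = -2 + G^(3/2) (j(G) = -2 + G*√G = -2 + G^(3/2))
a = -1605 (a = 6 - 1611 = -1605)
k = 3720 (k = 248*(3*5) = 248*15 = 3720)
z = 2115 (z = 3720 - 1605 = 2115)
j(-32) + z = (-2 + (-32)^(3/2)) + 2115 = (-2 - 128*I*√2) + 2115 = 2113 - 128*I*√2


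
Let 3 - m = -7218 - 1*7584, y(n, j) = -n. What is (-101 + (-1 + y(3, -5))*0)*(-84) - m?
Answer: -6321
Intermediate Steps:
m = 14805 (m = 3 - (-7218 - 1*7584) = 3 - (-7218 - 7584) = 3 - 1*(-14802) = 3 + 14802 = 14805)
(-101 + (-1 + y(3, -5))*0)*(-84) - m = (-101 + (-1 - 1*3)*0)*(-84) - 1*14805 = (-101 + (-1 - 3)*0)*(-84) - 14805 = (-101 - 4*0)*(-84) - 14805 = (-101 + 0)*(-84) - 14805 = -101*(-84) - 14805 = 8484 - 14805 = -6321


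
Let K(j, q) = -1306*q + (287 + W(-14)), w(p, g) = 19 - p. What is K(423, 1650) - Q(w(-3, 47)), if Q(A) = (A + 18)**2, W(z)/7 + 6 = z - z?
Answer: -2156255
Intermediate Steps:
W(z) = -42 (W(z) = -42 + 7*(z - z) = -42 + 7*0 = -42 + 0 = -42)
Q(A) = (18 + A)**2
K(j, q) = 245 - 1306*q (K(j, q) = -1306*q + (287 - 42) = -1306*q + 245 = 245 - 1306*q)
K(423, 1650) - Q(w(-3, 47)) = (245 - 1306*1650) - (18 + (19 - 1*(-3)))**2 = (245 - 2154900) - (18 + (19 + 3))**2 = -2154655 - (18 + 22)**2 = -2154655 - 1*40**2 = -2154655 - 1*1600 = -2154655 - 1600 = -2156255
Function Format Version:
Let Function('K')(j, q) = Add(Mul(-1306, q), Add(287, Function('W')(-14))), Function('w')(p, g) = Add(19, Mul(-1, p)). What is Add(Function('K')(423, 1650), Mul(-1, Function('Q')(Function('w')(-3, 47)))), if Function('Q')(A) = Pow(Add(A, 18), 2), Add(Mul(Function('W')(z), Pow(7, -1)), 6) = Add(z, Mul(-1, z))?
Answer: -2156255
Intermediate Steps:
Function('W')(z) = -42 (Function('W')(z) = Add(-42, Mul(7, Add(z, Mul(-1, z)))) = Add(-42, Mul(7, 0)) = Add(-42, 0) = -42)
Function('Q')(A) = Pow(Add(18, A), 2)
Function('K')(j, q) = Add(245, Mul(-1306, q)) (Function('K')(j, q) = Add(Mul(-1306, q), Add(287, -42)) = Add(Mul(-1306, q), 245) = Add(245, Mul(-1306, q)))
Add(Function('K')(423, 1650), Mul(-1, Function('Q')(Function('w')(-3, 47)))) = Add(Add(245, Mul(-1306, 1650)), Mul(-1, Pow(Add(18, Add(19, Mul(-1, -3))), 2))) = Add(Add(245, -2154900), Mul(-1, Pow(Add(18, Add(19, 3)), 2))) = Add(-2154655, Mul(-1, Pow(Add(18, 22), 2))) = Add(-2154655, Mul(-1, Pow(40, 2))) = Add(-2154655, Mul(-1, 1600)) = Add(-2154655, -1600) = -2156255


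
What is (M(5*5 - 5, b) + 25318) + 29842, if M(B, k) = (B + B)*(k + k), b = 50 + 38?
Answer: 62200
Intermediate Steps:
b = 88
M(B, k) = 4*B*k (M(B, k) = (2*B)*(2*k) = 4*B*k)
(M(5*5 - 5, b) + 25318) + 29842 = (4*(5*5 - 5)*88 + 25318) + 29842 = (4*(25 - 5)*88 + 25318) + 29842 = (4*20*88 + 25318) + 29842 = (7040 + 25318) + 29842 = 32358 + 29842 = 62200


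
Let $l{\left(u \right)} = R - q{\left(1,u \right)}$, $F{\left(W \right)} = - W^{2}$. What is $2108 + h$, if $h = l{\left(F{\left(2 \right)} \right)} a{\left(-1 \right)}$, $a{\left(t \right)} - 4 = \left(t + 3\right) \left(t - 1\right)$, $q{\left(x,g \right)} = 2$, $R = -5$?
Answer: $2108$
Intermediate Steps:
$l{\left(u \right)} = -7$ ($l{\left(u \right)} = -5 - 2 = -7$)
$a{\left(t \right)} = 4 + \left(-1 + t\right) \left(3 + t\right)$ ($a{\left(t \right)} = 4 + \left(t + 3\right) \left(t - 1\right) = 4 + \left(3 + t\right) \left(-1 + t\right) = 4 + \left(-1 + t\right) \left(3 + t\right)$)
$h = 0$ ($h = - 7 \left(1 + \left(-1\right)^{2} + 2 \left(-1\right)\right) = - 7 \left(1 + 1 - 2\right) = \left(-7\right) 0 = 0$)
$2108 + h = 2108 + 0 = 2108$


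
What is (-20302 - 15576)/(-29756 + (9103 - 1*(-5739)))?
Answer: 17939/7457 ≈ 2.4057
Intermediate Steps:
(-20302 - 15576)/(-29756 + (9103 - 1*(-5739))) = -35878/(-29756 + (9103 + 5739)) = -35878/(-29756 + 14842) = -35878/(-14914) = -35878*(-1/14914) = 17939/7457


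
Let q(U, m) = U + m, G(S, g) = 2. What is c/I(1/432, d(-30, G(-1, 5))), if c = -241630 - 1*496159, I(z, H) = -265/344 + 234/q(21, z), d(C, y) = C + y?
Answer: -53551676776/752789 ≈ -71138.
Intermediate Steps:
I(z, H) = -265/344 + 234/(21 + z)
c = -737789 (c = -241630 - 496159 = -737789)
c/I(1/432, d(-30, G(-1, 5))) = -737789*344*(21 + 1/432)/(74931 - 265/432) = -737789*344*(21 + 1/432)/(74931 - 265*1/432) = -737789*390139/(54*(74931 - 265/432)) = -737789/((1/344)*(432/9073)*(32369927/432)) = -737789/752789/72584 = -737789*72584/752789 = -53551676776/752789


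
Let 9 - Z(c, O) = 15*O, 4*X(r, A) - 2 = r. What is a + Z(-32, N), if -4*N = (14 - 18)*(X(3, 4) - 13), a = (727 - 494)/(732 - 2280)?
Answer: 143267/774 ≈ 185.10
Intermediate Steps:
X(r, A) = 1/2 + r/4
a = -233/1548 (a = 233/(-1548) = 233*(-1/1548) = -233/1548 ≈ -0.15052)
N = -47/4 (N = -(14 - 18)*((1/2 + (1/4)*3) - 13)/4 = -(-1)*((1/2 + 3/4) - 13) = -(-1)*(5/4 - 13) = -(-1)*(-47)/4 = -1/4*47 = -47/4 ≈ -11.750)
Z(c, O) = 9 - 15*O
a + Z(-32, N) = -233/1548 + (9 - 15*(-47/4)) = -233/1548 + (9 + 705/4) = -233/1548 + 741/4 = 143267/774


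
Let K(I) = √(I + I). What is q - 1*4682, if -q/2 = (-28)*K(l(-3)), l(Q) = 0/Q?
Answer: -4682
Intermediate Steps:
l(Q) = 0
K(I) = √2*√I (K(I) = √(2*I) = √2*√I)
q = 0 (q = -2*(-28)*√2*√0 = -2*(-7*4)*√2*0 = -(-56)*0 = -2*0 = 0)
q - 1*4682 = 0 - 1*4682 = 0 - 4682 = -4682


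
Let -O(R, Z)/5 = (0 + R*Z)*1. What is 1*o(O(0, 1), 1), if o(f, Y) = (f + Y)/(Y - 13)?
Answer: -1/12 ≈ -0.083333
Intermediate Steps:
O(R, Z) = -5*R*Z (O(R, Z) = -5*(0 + R*Z) = -5*R*Z)
o(f, Y) = (Y + f)/(-13 + Y)
1*o(O(0, 1), 1) = 1*((1 - 5*0*1)/(-13 + 1)) = 1*((1 + 0)/(-12)) = 1*(-1/12*1) = 1*(-1/12) = -1/12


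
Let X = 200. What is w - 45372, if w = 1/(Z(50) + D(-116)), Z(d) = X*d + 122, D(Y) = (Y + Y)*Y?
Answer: -1680306647/37034 ≈ -45372.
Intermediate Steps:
D(Y) = 2*Y² (D(Y) = (2*Y)*Y = 2*Y²)
Z(d) = 122 + 200*d (Z(d) = 200*d + 122 = 122 + 200*d)
w = 1/37034 (w = 1/((122 + 200*50) + 2*(-116)²) = 1/((122 + 10000) + 2*13456) = 1/(10122 + 26912) = 1/37034 ≈ 2.7002e-5)
w - 45372 = 1/37034 - 45372 = -1680306647/37034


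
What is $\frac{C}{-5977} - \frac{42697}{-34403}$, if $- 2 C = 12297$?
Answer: $\frac{933453629}{411253462} \approx 2.2698$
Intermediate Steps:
$C = - \frac{12297}{2}$ ($C = \left(- \frac{1}{2}\right) 12297 = - \frac{12297}{2} \approx -6148.5$)
$\frac{C}{-5977} - \frac{42697}{-34403} = - \frac{12297}{2 \left(-5977\right)} - \frac{42697}{-34403} = \left(- \frac{12297}{2}\right) \left(- \frac{1}{5977}\right) - - \frac{42697}{34403} = \frac{12297}{11954} + \frac{42697}{34403} = \frac{933453629}{411253462}$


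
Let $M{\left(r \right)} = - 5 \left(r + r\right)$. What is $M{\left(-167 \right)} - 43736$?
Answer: $-42066$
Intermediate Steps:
$M{\left(r \right)} = - 10 r$ ($M{\left(r \right)} = - 5 \cdot 2 r = - 10 r$)
$M{\left(-167 \right)} - 43736 = \left(-10\right) \left(-167\right) - 43736 = 1670 - 43736 = -42066$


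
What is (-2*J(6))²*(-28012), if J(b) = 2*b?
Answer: -16134912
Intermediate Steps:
(-2*J(6))²*(-28012) = (-4*6)²*(-28012) = (-2*12)²*(-28012) = (-24)²*(-28012) = 576*(-28012) = -16134912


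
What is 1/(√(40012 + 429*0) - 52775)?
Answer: -52775/2785160613 - 2*√10003/2785160613 ≈ -1.9020e-5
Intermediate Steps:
1/(√(40012 + 429*0) - 52775) = 1/(√(40012 + 0) - 52775) = 1/(√40012 - 52775) = 1/(2*√10003 - 52775) = 1/(-52775 + 2*√10003)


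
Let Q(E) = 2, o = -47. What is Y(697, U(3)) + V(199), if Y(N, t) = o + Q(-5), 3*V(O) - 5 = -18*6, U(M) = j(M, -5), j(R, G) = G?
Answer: -238/3 ≈ -79.333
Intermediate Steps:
U(M) = -5
V(O) = -103/3 (V(O) = 5/3 + (-18*6)/3 = 5/3 + (⅓)*(-108) = 5/3 - 36 = -103/3)
Y(N, t) = -45 (Y(N, t) = -47 + 2 = -45)
Y(697, U(3)) + V(199) = -45 - 103/3 = -238/3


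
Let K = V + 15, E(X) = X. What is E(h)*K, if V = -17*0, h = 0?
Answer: 0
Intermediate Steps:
V = 0
K = 15 (K = 0 + 15 = 15)
E(h)*K = 0*15 = 0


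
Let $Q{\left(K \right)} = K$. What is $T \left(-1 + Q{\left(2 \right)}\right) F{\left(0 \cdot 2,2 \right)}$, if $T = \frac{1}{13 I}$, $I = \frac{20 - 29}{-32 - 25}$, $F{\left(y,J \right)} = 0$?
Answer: $0$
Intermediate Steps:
$I = \frac{3}{19}$ ($I = - \frac{9}{-57} = \left(-9\right) \left(- \frac{1}{57}\right) = \frac{3}{19} \approx 0.15789$)
$T = \frac{19}{39}$ ($T = \frac{1}{13 \cdot \frac{3}{19}} = \frac{1}{\frac{39}{19}} = \frac{19}{39} \approx 0.48718$)
$T \left(-1 + Q{\left(2 \right)}\right) F{\left(0 \cdot 2,2 \right)} = \frac{19 \left(-1 + 2\right) 0}{39} = \frac{19 \cdot 1 \cdot 0}{39} = \frac{19}{39} \cdot 0 = 0$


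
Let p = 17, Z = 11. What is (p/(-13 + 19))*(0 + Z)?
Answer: 187/6 ≈ 31.167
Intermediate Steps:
(p/(-13 + 19))*(0 + Z) = (17/(-13 + 19))*(0 + 11) = (17/6)*11 = 187/6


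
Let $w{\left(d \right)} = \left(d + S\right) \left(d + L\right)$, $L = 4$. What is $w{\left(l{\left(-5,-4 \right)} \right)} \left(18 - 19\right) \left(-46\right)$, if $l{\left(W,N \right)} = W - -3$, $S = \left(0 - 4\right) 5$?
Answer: $-2024$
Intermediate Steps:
$S = -20$ ($S = \left(-4\right) 5 = -20$)
$l{\left(W,N \right)} = 3 + W$ ($l{\left(W,N \right)} = W + 3 = 3 + W$)
$w{\left(d \right)} = \left(-20 + d\right) \left(4 + d\right)$ ($w{\left(d \right)} = \left(d - 20\right) \left(d + 4\right) = \left(-20 + d\right) \left(4 + d\right)$)
$w{\left(l{\left(-5,-4 \right)} \right)} \left(18 - 19\right) \left(-46\right) = \left(-80 + \left(3 - 5\right)^{2} - 16 \left(3 - 5\right)\right) \left(18 - 19\right) \left(-46\right) = \left(-80 + \left(-2\right)^{2} - -32\right) \left(-1\right) \left(-46\right) = \left(-80 + 4 + 32\right) \left(-1\right) \left(-46\right) = \left(-44\right) \left(-1\right) \left(-46\right) = 44 \left(-46\right) = -2024$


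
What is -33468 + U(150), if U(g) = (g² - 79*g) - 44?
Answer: -22862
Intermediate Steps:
U(g) = -44 + g² - 79*g
-33468 + U(150) = -33468 + (-44 + 150² - 79*150) = -33468 + (-44 + 22500 - 11850) = -33468 + 10606 = -22862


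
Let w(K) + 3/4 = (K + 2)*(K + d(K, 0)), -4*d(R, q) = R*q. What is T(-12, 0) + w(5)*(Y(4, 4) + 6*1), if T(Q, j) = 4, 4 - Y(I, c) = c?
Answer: 419/2 ≈ 209.50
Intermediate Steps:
d(R, q) = -R*q/4
Y(I, c) = 4 - c
w(K) = -3/4 + K*(2 + K) (w(K) = -3/4 + (K + 2)*(K - 1/4*K*0) = -3/4 + (2 + K)*(K + 0) = -3/4 + (2 + K)*K = -3/4 + K*(2 + K))
T(-12, 0) + w(5)*(Y(4, 4) + 6*1) = 4 + (-3/4 + 5**2 + 2*5)*((4 - 1*4) + 6*1) = 4 + (-3/4 + 25 + 10)*((4 - 4) + 6) = 4 + 137*(0 + 6)/4 = 4 + (137/4)*6 = 4 + 411/2 = 419/2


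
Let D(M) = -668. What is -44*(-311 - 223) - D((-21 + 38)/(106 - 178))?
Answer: 24164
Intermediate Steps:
-44*(-311 - 223) - D((-21 + 38)/(106 - 178)) = -44*(-311 - 223) - 1*(-668) = -44*(-534) + 668 = 23496 + 668 = 24164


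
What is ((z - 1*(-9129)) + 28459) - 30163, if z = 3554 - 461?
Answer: 10518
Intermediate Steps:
z = 3093
((z - 1*(-9129)) + 28459) - 30163 = ((3093 - 1*(-9129)) + 28459) - 30163 = ((3093 + 9129) + 28459) - 30163 = (12222 + 28459) - 30163 = 40681 - 30163 = 10518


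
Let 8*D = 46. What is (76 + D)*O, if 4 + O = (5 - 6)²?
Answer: -981/4 ≈ -245.25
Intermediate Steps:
O = -3 (O = -4 + (5 - 6)² = -4 + (-1)² = -4 + 1 = -3)
D = 23/4 (D = (⅛)*46 = 23/4 ≈ 5.7500)
(76 + D)*O = (76 + 23/4)*(-3) = (327/4)*(-3) = -981/4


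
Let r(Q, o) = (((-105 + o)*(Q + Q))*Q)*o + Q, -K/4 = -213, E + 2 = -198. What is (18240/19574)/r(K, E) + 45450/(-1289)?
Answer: -3282776034240780010/93102273006328453 ≈ -35.260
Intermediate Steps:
E = -200 (E = -2 - 198 = -200)
K = 852 (K = -4*(-213) = 852)
r(Q, o) = Q + 2*o*Q²*(-105 + o) (r(Q, o) = (((-105 + o)*(2*Q))*Q)*o + Q = ((2*Q*(-105 + o))*Q)*o + Q = (2*Q²*(-105 + o))*o + Q = 2*o*Q²*(-105 + o) + Q = Q + 2*o*Q²*(-105 + o))
(18240/19574)/r(K, E) + 45450/(-1289) = (18240/19574)/((852*(1 - 210*852*(-200) + 2*852*(-200)²))) + 45450/(-1289) = (18240*(1/19574))/((852*(1 + 35784000 + 2*852*40000))) + 45450*(-1/1289) = 9120/(9787*((852*(1 + 35784000 + 68160000)))) - 45450/1289 = 9120/(9787*((852*103944001))) - 45450/1289 = (9120/9787)/88560288852 - 45450/1289 = (9120/9787)*(1/88560288852) - 45450/1289 = 760/72228295582877 - 45450/1289 = -3282776034240780010/93102273006328453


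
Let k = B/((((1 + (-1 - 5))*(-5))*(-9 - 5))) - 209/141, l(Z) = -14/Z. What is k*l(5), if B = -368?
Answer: 21262/17625 ≈ 1.2064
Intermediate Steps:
k = -10631/24675 (k = -368*(-1/(5*(1 + (-1 - 5))*(-9 - 5))) - 209/141 = -368*1/(70*(1 - 6)) - 209*1/141 = -368/(-5*(-5)*(-14)) - 209/141 = -368/(25*(-14)) - 209/141 = -368/(-350) - 209/141 = -368*(-1/350) - 209/141 = 184/175 - 209/141 = -10631/24675 ≈ -0.43084)
k*l(5) = -(-21262)/(3525*5) = -10631/24675*(-14/5) = 21262/17625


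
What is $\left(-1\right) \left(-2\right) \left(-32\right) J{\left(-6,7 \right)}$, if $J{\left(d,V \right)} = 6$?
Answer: $-384$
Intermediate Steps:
$\left(-1\right) \left(-2\right) \left(-32\right) J{\left(-6,7 \right)} = \left(-1\right) \left(-2\right) \left(-32\right) 6 = 2 \left(-32\right) 6 = \left(-64\right) 6 = -384$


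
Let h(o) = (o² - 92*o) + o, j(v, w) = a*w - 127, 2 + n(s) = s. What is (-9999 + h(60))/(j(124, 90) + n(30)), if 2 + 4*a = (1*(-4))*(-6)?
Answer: -3953/132 ≈ -29.947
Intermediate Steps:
n(s) = -2 + s
a = 11/2 (a = -½ + ((1*(-4))*(-6))/4 = -½ + (-4*(-6))/4 = -½ + (¼)*24 = -½ + 6 = 11/2 ≈ 5.5000)
j(v, w) = -127 + 11*w/2 (j(v, w) = 11*w/2 - 127 = -127 + 11*w/2)
h(o) = o² - 91*o
(-9999 + h(60))/(j(124, 90) + n(30)) = (-9999 + 60*(-91 + 60))/((-127 + (11/2)*90) + (-2 + 30)) = (-9999 + 60*(-31))/((-127 + 495) + 28) = (-9999 - 1860)/(368 + 28) = -11859/396 = -11859*1/396 = -3953/132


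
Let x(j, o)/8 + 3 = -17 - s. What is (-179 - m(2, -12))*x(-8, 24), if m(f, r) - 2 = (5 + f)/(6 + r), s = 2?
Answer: 94952/3 ≈ 31651.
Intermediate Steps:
x(j, o) = -176 (x(j, o) = -24 + 8*(-17 - 1*2) = -24 + 8*(-17 - 2) = -24 + 8*(-19) = -24 - 152 = -176)
m(f, r) = 2 + (5 + f)/(6 + r)
(-179 - m(2, -12))*x(-8, 24) = (-179 - (17 + 2 + 2*(-12))/(6 - 12))*(-176) = (-179 - (17 + 2 - 24)/(-6))*(-176) = (-179 - (-1)*(-5)/6)*(-176) = (-179 - 1*⅚)*(-176) = (-179 - ⅚)*(-176) = -1079/6*(-176) = 94952/3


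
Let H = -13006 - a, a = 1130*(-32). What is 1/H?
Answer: 1/23154 ≈ 4.3189e-5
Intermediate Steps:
a = -36160
H = 23154 (H = -13006 - 1*(-36160) = -13006 + 36160 = 23154)
1/H = 1/23154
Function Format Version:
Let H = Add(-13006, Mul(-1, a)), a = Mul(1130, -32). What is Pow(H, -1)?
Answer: Rational(1, 23154) ≈ 4.3189e-5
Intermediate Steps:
a = -36160
H = 23154 (H = Add(-13006, Mul(-1, -36160)) = Add(-13006, 36160) = 23154)
Pow(H, -1) = Pow(23154, -1) = Rational(1, 23154)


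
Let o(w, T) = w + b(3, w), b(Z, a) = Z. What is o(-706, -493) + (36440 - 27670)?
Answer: 8067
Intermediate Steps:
o(w, T) = 3 + w (o(w, T) = w + 3 = 3 + w)
o(-706, -493) + (36440 - 27670) = (3 - 706) + (36440 - 27670) = -703 + 8770 = 8067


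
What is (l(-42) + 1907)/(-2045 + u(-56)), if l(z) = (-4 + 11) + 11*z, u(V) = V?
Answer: -132/191 ≈ -0.69110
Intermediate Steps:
l(z) = 7 + 11*z
(l(-42) + 1907)/(-2045 + u(-56)) = ((7 + 11*(-42)) + 1907)/(-2045 - 56) = ((7 - 462) + 1907)/(-2101) = (-455 + 1907)*(-1/2101) = 1452*(-1/2101) = -132/191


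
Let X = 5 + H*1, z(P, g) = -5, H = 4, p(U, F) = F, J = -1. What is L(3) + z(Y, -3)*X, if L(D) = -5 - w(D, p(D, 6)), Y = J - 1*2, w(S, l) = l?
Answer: -56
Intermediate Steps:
Y = -3 (Y = -1 - 1*2 = -1 - 2 = -3)
L(D) = -11 (L(D) = -5 - 1*6 = -5 - 6 = -11)
X = 9 (X = 5 + 4*1 = 5 + 4 = 9)
L(3) + z(Y, -3)*X = -11 - 5*9 = -11 - 45 = -56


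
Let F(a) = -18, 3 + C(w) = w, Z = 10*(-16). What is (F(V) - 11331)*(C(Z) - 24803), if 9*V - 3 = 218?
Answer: 283339134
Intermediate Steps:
Z = -160
V = 221/9 (V = ⅓ + (⅑)*218 = ⅓ + 218/9 = 221/9 ≈ 24.556)
C(w) = -3 + w
(F(V) - 11331)*(C(Z) - 24803) = (-18 - 11331)*((-3 - 160) - 24803) = -11349*(-163 - 24803) = -11349*(-24966) = 283339134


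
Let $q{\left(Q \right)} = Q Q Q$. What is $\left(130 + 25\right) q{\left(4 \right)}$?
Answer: $9920$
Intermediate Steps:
$q{\left(Q \right)} = Q^{3}$ ($q{\left(Q \right)} = Q^{2} Q = Q^{3}$)
$\left(130 + 25\right) q{\left(4 \right)} = \left(130 + 25\right) 4^{3} = 155 \cdot 64 = 9920$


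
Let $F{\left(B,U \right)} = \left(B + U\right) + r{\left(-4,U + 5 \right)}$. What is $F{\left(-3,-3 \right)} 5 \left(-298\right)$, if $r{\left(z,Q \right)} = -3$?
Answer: $13410$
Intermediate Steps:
$F{\left(B,U \right)} = -3 + B + U$ ($F{\left(B,U \right)} = \left(B + U\right) - 3 = -3 + B + U$)
$F{\left(-3,-3 \right)} 5 \left(-298\right) = \left(-3 - 3 - 3\right) 5 \left(-298\right) = \left(-9\right) 5 \left(-298\right) = \left(-45\right) \left(-298\right) = 13410$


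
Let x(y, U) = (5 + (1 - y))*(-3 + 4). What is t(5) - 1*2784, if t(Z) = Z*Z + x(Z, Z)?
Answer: -2758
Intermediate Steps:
x(y, U) = 6 - y (x(y, U) = (6 - y)*1 = 6 - y)
t(Z) = 6 + Z² - Z (t(Z) = Z*Z + (6 - Z) = Z² + (6 - Z) = 6 + Z² - Z)
t(5) - 1*2784 = (6 + 5² - 1*5) - 1*2784 = (6 + 25 - 5) - 2784 = 26 - 2784 = -2758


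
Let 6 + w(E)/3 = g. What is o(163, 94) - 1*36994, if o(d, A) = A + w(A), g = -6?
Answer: -36936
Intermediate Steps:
w(E) = -36 (w(E) = -18 + 3*(-6) = -18 - 18 = -36)
o(d, A) = -36 + A (o(d, A) = A - 36 = -36 + A)
o(163, 94) - 1*36994 = (-36 + 94) - 1*36994 = 58 - 36994 = -36936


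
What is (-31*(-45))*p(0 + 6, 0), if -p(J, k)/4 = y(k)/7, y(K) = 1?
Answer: -5580/7 ≈ -797.14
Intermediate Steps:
p(J, k) = -4/7
(-31*(-45))*p(0 + 6, 0) = -31*(-45)*(-4/7) = 1395*(-4/7) = -5580/7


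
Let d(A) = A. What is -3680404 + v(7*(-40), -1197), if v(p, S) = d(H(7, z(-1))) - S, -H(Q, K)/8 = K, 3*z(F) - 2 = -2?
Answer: -3679207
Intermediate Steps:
z(F) = 0 (z(F) = ⅔ + (⅓)*(-2) = ⅔ - ⅔ = 0)
H(Q, K) = -8*K
v(p, S) = -S (v(p, S) = -8*0 - S = 0 - S = -S)
-3680404 + v(7*(-40), -1197) = -3680404 - 1*(-1197) = -3680404 + 1197 = -3679207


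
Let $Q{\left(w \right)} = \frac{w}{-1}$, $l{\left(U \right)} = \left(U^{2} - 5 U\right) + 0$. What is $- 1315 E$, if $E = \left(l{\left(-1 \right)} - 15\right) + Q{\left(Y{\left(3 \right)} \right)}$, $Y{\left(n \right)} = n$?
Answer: $15780$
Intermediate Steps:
$l{\left(U \right)} = U^{2} - 5 U$
$Q{\left(w \right)} = - w$ ($Q{\left(w \right)} = w \left(-1\right) = - w$)
$E = -12$ ($E = \left(- (-5 - 1) - 15\right) - 3 = \left(\left(-1\right) \left(-6\right) - 15\right) - 3 = \left(6 - 15\right) - 3 = -9 - 3 = -12$)
$- 1315 E = \left(-1315\right) \left(-12\right) = 15780$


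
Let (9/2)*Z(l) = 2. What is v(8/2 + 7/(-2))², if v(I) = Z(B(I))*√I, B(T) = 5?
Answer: 8/81 ≈ 0.098765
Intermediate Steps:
Z(l) = 4/9 (Z(l) = (2/9)*2 = 4/9)
v(I) = 4*√I/9
v(8/2 + 7/(-2))² = (4*√(8/2 + 7/(-2))/9)² = (4*√(8*(½) + 7*(-½))/9)² = (4*√(4 - 7/2)/9)² = (4*√(½)/9)² = (4*(√2/2)/9)² = (2*√2/9)² = 8/81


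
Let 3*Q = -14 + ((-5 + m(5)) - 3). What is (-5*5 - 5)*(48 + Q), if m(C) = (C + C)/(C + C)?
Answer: -1230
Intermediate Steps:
m(C) = 1 (m(C) = (2*C)/((2*C)) = (2*C)*(1/(2*C)) = 1)
Q = -7 (Q = (-14 + ((-5 + 1) - 3))/3 = (-14 + (-4 - 3))/3 = (-14 - 7)/3 = (⅓)*(-21) = -7)
(-5*5 - 5)*(48 + Q) = (-5*5 - 5)*(48 - 7) = (-25 - 5)*41 = -30*41 = -1230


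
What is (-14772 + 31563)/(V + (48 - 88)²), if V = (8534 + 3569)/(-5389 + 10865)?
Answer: 91947516/8773703 ≈ 10.480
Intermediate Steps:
V = 12103/5476 ≈ 2.2102
(-14772 + 31563)/(V + (48 - 88)²) = (-14772 + 31563)/(12103/5476 + (48 - 88)²) = 16791/(12103/5476 + (-40)²) = 16791/(12103/5476 + 1600) = 16791/(8773703/5476) = 16791*(5476/8773703) = 91947516/8773703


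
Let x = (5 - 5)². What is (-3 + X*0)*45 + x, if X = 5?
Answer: -135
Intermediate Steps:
x = 0 (x = 0² = 0)
(-3 + X*0)*45 + x = (-3 + 5*0)*45 + 0 = (-3 + 0)*45 + 0 = -3*45 + 0 = -135 + 0 = -135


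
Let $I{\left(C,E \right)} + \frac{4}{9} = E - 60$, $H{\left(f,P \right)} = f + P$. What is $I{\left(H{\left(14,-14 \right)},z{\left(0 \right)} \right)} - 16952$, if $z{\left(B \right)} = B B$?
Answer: $- \frac{153112}{9} \approx -17012.0$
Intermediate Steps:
$z{\left(B \right)} = B^{2}$
$H{\left(f,P \right)} = P + f$
$I{\left(C,E \right)} = - \frac{544}{9} + E$ ($I{\left(C,E \right)} = - \frac{4}{9} + \left(E - 60\right) = - \frac{4}{9} + \left(-60 + E\right) = - \frac{544}{9} + E$)
$I{\left(H{\left(14,-14 \right)},z{\left(0 \right)} \right)} - 16952 = \left(- \frac{544}{9} + 0^{2}\right) - 16952 = \left(- \frac{544}{9} + 0\right) - 16952 = - \frac{544}{9} - 16952 = - \frac{153112}{9}$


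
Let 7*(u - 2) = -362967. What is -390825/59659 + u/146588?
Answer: -422685198727/61217054444 ≈ -6.9047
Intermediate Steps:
u = -362953/7 (u = 2 + (⅐)*(-362967) = 2 - 362967/7 = -362953/7 ≈ -51850.)
-390825/59659 + u/146588 = -390825/59659 - 362953/7/146588 = -390825*1/59659 - 362953/7*1/146588 = -390825/59659 - 362953/1026116 = -422685198727/61217054444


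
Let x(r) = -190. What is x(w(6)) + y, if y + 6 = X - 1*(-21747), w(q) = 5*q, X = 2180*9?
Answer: 41171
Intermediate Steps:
X = 19620
y = 41361 (y = -6 + (19620 - 1*(-21747)) = -6 + (19620 + 21747) = -6 + 41367 = 41361)
x(w(6)) + y = -190 + 41361 = 41171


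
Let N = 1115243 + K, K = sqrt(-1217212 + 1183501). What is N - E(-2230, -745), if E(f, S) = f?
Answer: 1117473 + I*sqrt(33711) ≈ 1.1175e+6 + 183.61*I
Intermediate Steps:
K = I*sqrt(33711) (K = sqrt(-33711) = I*sqrt(33711) ≈ 183.61*I)
N = 1115243 + I*sqrt(33711) ≈ 1.1152e+6 + 183.61*I
N - E(-2230, -745) = (1115243 + I*sqrt(33711)) - 1*(-2230) = (1115243 + I*sqrt(33711)) + 2230 = 1117473 + I*sqrt(33711)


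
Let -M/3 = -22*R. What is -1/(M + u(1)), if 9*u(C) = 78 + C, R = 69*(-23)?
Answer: 9/942599 ≈ 9.5481e-6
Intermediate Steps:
R = -1587
u(C) = 26/3 + C/9 (u(C) = (78 + C)/9 = 26/3 + C/9)
M = -104742 (M = -(-66)*(-1587) = -3*34914 = -104742)
-1/(M + u(1)) = -1/(-104742 + (26/3 + (1/9)*1)) = -1/(-104742 + (26/3 + 1/9)) = -1/(-104742 + 79/9) = -1/(-942599/9) = -1*(-9/942599) = 9/942599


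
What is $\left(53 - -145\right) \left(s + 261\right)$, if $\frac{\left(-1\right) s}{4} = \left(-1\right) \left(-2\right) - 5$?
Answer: $54054$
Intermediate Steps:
$s = 12$ ($s = - 4 \left(\left(-1\right) \left(-2\right) - 5\right) = - 4 \left(2 - 5\right) = \left(-4\right) \left(-3\right) = 12$)
$\left(53 - -145\right) \left(s + 261\right) = \left(53 - -145\right) \left(12 + 261\right) = \left(53 + \left(-23 + 168\right)\right) 273 = \left(53 + 145\right) 273 = 198 \cdot 273 = 54054$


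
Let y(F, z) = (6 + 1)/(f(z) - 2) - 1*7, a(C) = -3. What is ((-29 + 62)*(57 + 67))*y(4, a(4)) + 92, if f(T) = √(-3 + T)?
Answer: -171404/5 - 14322*I*√6/5 ≈ -34281.0 - 7016.3*I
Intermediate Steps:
y(F, z) = -7 + 7/(-2 + √(-3 + z)) (y(F, z) = (6 + 1)/(√(-3 + z) - 2) - 1*7 = 7/(-2 + √(-3 + z)) - 7 = -7 + 7/(-2 + √(-3 + z)))
((-29 + 62)*(57 + 67))*y(4, a(4)) + 92 = ((-29 + 62)*(57 + 67))*(7*(3 - √(-3 - 3))/(-2 + √(-3 - 3))) + 92 = (33*124)*(7*(3 - √(-6))/(-2 + √(-6))) + 92 = 4092*(7*(3 - I*√6)/(-2 + I*√6)) + 92 = 28644*(3 - I*√6)/(-2 + I*√6) + 92 = 92 + 28644*(3 - I*√6)/(-2 + I*√6)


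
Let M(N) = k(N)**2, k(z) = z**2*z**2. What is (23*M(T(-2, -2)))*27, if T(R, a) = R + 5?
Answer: 4074381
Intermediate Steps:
k(z) = z**4
T(R, a) = 5 + R
M(N) = N**8 (M(N) = (N**4)**2 = N**8)
(23*M(T(-2, -2)))*27 = (23*(5 - 2)**8)*27 = (23*3**8)*27 = (23*6561)*27 = 150903*27 = 4074381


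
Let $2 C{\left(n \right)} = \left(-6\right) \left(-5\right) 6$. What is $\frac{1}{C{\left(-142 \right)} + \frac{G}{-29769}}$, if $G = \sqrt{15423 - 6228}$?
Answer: $\frac{5317160166}{478544414327} + \frac{9923 \sqrt{9195}}{2392722071635} \approx 0.011112$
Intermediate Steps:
$C{\left(n \right)} = 90$ ($C{\left(n \right)} = \frac{\left(-6\right) \left(-5\right) 6}{2} = \frac{30 \cdot 6}{2} = \frac{1}{2} \cdot 180 = 90$)
$G = \sqrt{9195} \approx 95.891$
$\frac{1}{C{\left(-142 \right)} + \frac{G}{-29769}} = \frac{1}{90 + \frac{\sqrt{9195}}{-29769}} = \frac{1}{90 + \sqrt{9195} \left(- \frac{1}{29769}\right)} = \frac{1}{90 - \frac{\sqrt{9195}}{29769}}$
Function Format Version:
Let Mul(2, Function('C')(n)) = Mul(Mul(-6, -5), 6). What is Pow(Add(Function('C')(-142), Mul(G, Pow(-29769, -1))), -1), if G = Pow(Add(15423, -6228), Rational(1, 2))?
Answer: Add(Rational(5317160166, 478544414327), Mul(Rational(9923, 2392722071635), Pow(9195, Rational(1, 2)))) ≈ 0.011112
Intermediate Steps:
Function('C')(n) = 90 (Function('C')(n) = Mul(Rational(1, 2), Mul(Mul(-6, -5), 6)) = Mul(Rational(1, 2), Mul(30, 6)) = Mul(Rational(1, 2), 180) = 90)
G = Pow(9195, Rational(1, 2)) ≈ 95.891
Pow(Add(Function('C')(-142), Mul(G, Pow(-29769, -1))), -1) = Pow(Add(90, Mul(Pow(9195, Rational(1, 2)), Pow(-29769, -1))), -1) = Pow(Add(90, Mul(Pow(9195, Rational(1, 2)), Rational(-1, 29769))), -1) = Pow(Add(90, Mul(Rational(-1, 29769), Pow(9195, Rational(1, 2)))), -1)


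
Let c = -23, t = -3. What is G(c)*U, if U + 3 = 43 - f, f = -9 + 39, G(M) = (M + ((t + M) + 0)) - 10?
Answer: -590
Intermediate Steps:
G(M) = -13 + 2*M (G(M) = (M + ((-3 + M) + 0)) - 10 = (M + (-3 + M)) - 10 = (-3 + 2*M) - 10 = -13 + 2*M)
f = 30
U = 10 (U = -3 + (43 - 1*30) = -3 + (43 - 30) = -3 + 13 = 10)
G(c)*U = (-13 + 2*(-23))*10 = (-13 - 46)*10 = -59*10 = -590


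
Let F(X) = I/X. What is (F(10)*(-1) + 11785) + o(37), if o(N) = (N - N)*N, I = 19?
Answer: 117831/10 ≈ 11783.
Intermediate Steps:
F(X) = 19/X
o(N) = 0 (o(N) = 0*N = 0)
(F(10)*(-1) + 11785) + o(37) = ((19/10)*(-1) + 11785) + 0 = (-19/10 + 11785) + 0 = 117831/10 + 0 = 117831/10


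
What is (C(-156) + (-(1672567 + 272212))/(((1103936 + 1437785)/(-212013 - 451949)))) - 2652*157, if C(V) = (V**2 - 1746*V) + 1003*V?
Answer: 45341488606/195517 ≈ 2.3191e+5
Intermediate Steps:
C(V) = V**2 - 743*V
(C(-156) + (-(1672567 + 272212))/(((1103936 + 1437785)/(-212013 - 451949)))) - 2652*157 = (-156*(-743 - 156) + (-(1672567 + 272212))/(((1103936 + 1437785)/(-212013 - 451949)))) - 2652*157 = (-156*(-899) + (-1*1944779)/((2541721/(-663962)))) - 416364 = (140244 - 1944779/(2541721*(-1/663962))) - 416364 = (140244 - 1944779/(-195517/51074)) - 416364 = (140244 - 1944779*(-51074/195517)) - 416364 = (140244 + 99327642646/195517) - 416364 = 126747728794/195517 - 416364 = 45341488606/195517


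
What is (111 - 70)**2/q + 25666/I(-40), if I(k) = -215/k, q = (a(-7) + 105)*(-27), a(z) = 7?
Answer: 620839589/130032 ≈ 4774.5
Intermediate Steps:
q = -3024 (q = (7 + 105)*(-27) = 112*(-27) = -3024)
(111 - 70)**2/q + 25666/I(-40) = (111 - 70)**2/(-3024) + 25666/((-215/(-40))) = 41**2*(-1/3024) + 25666/((-215*(-1/40))) = 1681*(-1/3024) + 25666/(43/8) = -1681/3024 + 25666*(8/43) = -1681/3024 + 205328/43 = 620839589/130032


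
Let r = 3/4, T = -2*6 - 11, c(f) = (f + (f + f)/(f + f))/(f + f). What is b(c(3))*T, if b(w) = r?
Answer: -69/4 ≈ -17.250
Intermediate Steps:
c(f) = (1 + f)/(2*f) (c(f) = (f + (2*f)/((2*f)))/((2*f)) = (f + (2*f)*(1/(2*f)))*(1/(2*f)) = (f + 1)*(1/(2*f)) = (1 + f)*(1/(2*f)) = (1 + f)/(2*f))
T = -23 (T = -12 - 11 = -23)
r = ¾ (r = 3*(¼) = ¾ ≈ 0.75000)
b(w) = ¾
b(c(3))*T = (¾)*(-23) = -69/4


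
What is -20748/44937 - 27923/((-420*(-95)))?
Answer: -11019159/9486700 ≈ -1.1615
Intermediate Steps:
-20748/44937 - 27923/((-420*(-95))) = -20748*1/44937 - 27923/39900 = -6916/14979 - 27923*1/39900 = -6916/14979 - 3989/5700 = -11019159/9486700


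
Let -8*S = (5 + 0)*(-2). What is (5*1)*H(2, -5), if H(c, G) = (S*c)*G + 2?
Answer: -105/2 ≈ -52.500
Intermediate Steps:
S = 5/4 (S = -(5 + 0)*(-2)/8 = -5*(-2)/8 = -⅛*(-10) = 5/4 ≈ 1.2500)
H(c, G) = 2 + 5*G*c/4 (H(c, G) = (5*c/4)*G + 2 = 5*G*c/4 + 2 = 2 + 5*G*c/4)
(5*1)*H(2, -5) = (5*1)*(2 + (5/4)*(-5)*2) = 5*(2 - 25/2) = 5*(-21/2) = -105/2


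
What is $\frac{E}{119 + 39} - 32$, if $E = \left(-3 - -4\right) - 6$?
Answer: $- \frac{5061}{158} \approx -32.032$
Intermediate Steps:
$E = -5$ ($E = \left(-3 + 4\right) - 6 = 1 - 6 = -5$)
$\frac{E}{119 + 39} - 32 = - \frac{5}{119 + 39} - 32 = - \frac{5}{158} - 32 = - \frac{5061}{158}$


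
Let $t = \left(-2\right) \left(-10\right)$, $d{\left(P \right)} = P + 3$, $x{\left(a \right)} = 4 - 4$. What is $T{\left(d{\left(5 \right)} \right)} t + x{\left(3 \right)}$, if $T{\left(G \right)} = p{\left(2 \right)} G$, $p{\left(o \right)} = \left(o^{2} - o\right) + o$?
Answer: $640$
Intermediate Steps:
$x{\left(a \right)} = 0$ ($x{\left(a \right)} = 4 - 4 = 0$)
$d{\left(P \right)} = 3 + P$
$p{\left(o \right)} = o^{2}$
$t = 20$
$T{\left(G \right)} = 4 G$ ($T{\left(G \right)} = 2^{2} G = 4 G$)
$T{\left(d{\left(5 \right)} \right)} t + x{\left(3 \right)} = 4 \left(3 + 5\right) 20 + 0 = 4 \cdot 8 \cdot 20 + 0 = 32 \cdot 20 + 0 = 640 + 0 = 640$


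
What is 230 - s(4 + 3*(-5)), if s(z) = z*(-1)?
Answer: 219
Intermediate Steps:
s(z) = -z
230 - s(4 + 3*(-5)) = 230 - (-1)*(4 + 3*(-5)) = 230 - (-1)*(4 - 15) = 230 - (-1)*(-11) = 230 - 1*11 = 230 - 11 = 219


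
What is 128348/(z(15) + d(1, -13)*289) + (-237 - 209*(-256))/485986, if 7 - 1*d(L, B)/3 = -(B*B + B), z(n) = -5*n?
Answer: 34949540905/34321789278 ≈ 1.0183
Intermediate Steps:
d(L, B) = 21 + 3*B + 3*B**2 (d(L, B) = 21 - (-3)*(B*B + B) = 21 - (-3)*(B**2 + B) = 21 - (-3)*(B + B**2) = 21 - 3*(-B - B**2) = 21 + (3*B + 3*B**2) = 21 + 3*B + 3*B**2)
128348/(z(15) + d(1, -13)*289) + (-237 - 209*(-256))/485986 = 128348/(-5*15 + (21 + 3*(-13) + 3*(-13)**2)*289) + (-237 - 209*(-256))/485986 = 128348/(-75 + (21 - 39 + 3*169)*289) + (-237 + 53504)*(1/485986) = 128348/(-75 + (21 - 39 + 507)*289) + 53267*(1/485986) = 128348/(-75 + 489*289) + 53267/485986 = 128348/(-75 + 141321) + 53267/485986 = 128348/141246 + 53267/485986 = 128348*(1/141246) + 53267/485986 = 64174/70623 + 53267/485986 = 34949540905/34321789278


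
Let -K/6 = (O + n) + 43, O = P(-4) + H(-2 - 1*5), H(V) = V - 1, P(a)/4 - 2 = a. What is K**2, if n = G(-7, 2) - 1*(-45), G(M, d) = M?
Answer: 152100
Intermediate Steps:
P(a) = 8 + 4*a
H(V) = -1 + V
O = -16 (O = (8 + 4*(-4)) + (-1 + (-2 - 1*5)) = (8 - 16) + (-1 + (-2 - 5)) = -8 + (-1 - 7) = -8 - 8 = -16)
n = 38 (n = -7 - 1*(-45) = -7 + 45 = 38)
K = -390 (K = -6*((-16 + 38) + 43) = -6*(22 + 43) = -6*65 = -390)
K**2 = (-390)**2 = 152100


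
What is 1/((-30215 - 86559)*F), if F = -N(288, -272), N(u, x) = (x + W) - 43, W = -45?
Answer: -1/42038640 ≈ -2.3788e-8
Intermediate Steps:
N(u, x) = -88 + x (N(u, x) = (x - 45) - 43 = (-45 + x) - 43 = -88 + x)
F = 360 (F = -(-88 - 272) = -1*(-360) = 360)
1/((-30215 - 86559)*F) = 1/(-30215 - 86559*360) = (1/360)/(-116774) = -1/116774*1/360 = -1/42038640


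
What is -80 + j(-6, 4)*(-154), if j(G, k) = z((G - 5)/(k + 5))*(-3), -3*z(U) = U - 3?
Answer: 5132/9 ≈ 570.22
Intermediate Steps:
z(U) = 1 - U/3 (z(U) = -(U - 3)/3 = -(-3 + U)/3 = 1 - U/3)
j(G, k) = -3 + (-5 + G)/(5 + k) (j(G, k) = (1 - (G - 5)/(3*(k + 5)))*(-3) = (1 - (-5 + G)/(3*(5 + k)))*(-3) = -3 + (-5 + G)/(5 + k))
-80 + j(-6, 4)*(-154) = -80 + ((-20 - 6 - 3*4)/(5 + 4))*(-154) = -80 + ((-20 - 6 - 12)/9)*(-154) = -80 + ((⅑)*(-38))*(-154) = -80 - 38/9*(-154) = -80 + 5852/9 = 5132/9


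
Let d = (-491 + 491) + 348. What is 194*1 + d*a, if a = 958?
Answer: 333578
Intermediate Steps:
d = 348 (d = 0 + 348 = 348)
194*1 + d*a = 194*1 + 348*958 = 194 + 333384 = 333578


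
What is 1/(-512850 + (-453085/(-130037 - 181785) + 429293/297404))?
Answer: -46368555044/23779979148168807 ≈ -1.9499e-6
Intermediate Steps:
1/(-512850 + (-453085/(-130037 - 181785) + 429293/297404)) = 1/(-512850 + (-453085/(-311822) + 429293*(1/297404))) = 1/(-512850 + (-453085*(-1/311822) + 429293/297404)) = 1/(-512850 + (453085/311822 + 429293/297404)) = 1/(-512850 + 134306146593/46368555044) = 1/(-23779979148168807/46368555044) = -46368555044/23779979148168807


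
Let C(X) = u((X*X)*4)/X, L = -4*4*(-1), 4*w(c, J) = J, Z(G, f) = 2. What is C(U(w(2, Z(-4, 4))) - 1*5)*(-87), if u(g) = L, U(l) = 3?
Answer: 696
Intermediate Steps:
w(c, J) = J/4
L = 16 (L = -16*(-1) = 16)
u(g) = 16
C(X) = 16/X
C(U(w(2, Z(-4, 4))) - 1*5)*(-87) = (16/(3 - 1*5))*(-87) = (16/(3 - 5))*(-87) = (16/(-2))*(-87) = (16*(-½))*(-87) = -8*(-87) = 696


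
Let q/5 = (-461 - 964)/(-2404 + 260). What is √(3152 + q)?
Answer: √906511742/536 ≈ 56.172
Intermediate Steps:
q = 7125/2144 (q = 5*((-461 - 964)/(-2404 + 260)) = 5*(-1425/(-2144)) = 5*(-1425*(-1/2144)) = 5*(1425/2144) = 7125/2144 ≈ 3.3232)
√(3152 + q) = √(3152 + 7125/2144) = √(6765013/2144) = √906511742/536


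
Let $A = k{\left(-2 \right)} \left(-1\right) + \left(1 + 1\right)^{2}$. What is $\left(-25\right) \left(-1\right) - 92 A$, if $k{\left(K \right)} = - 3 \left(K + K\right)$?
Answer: $761$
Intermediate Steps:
$k{\left(K \right)} = - 6 K$ ($k{\left(K \right)} = - 3 \cdot 2 K = - 6 K$)
$A = -8$ ($A = \left(-6\right) \left(-2\right) \left(-1\right) + \left(1 + 1\right)^{2} = 12 \left(-1\right) + 2^{2} = -12 + 4 = -8$)
$\left(-25\right) \left(-1\right) - 92 A = \left(-25\right) \left(-1\right) - -736 = 25 + 736 = 761$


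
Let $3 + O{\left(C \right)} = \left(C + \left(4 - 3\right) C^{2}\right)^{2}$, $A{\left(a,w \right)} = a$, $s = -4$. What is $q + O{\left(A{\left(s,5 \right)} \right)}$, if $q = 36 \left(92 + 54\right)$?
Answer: $5397$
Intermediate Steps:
$q = 5256$ ($q = 36 \cdot 146 = 5256$)
$O{\left(C \right)} = -3 + \left(C + C^{2}\right)^{2}$ ($O{\left(C \right)} = -3 + \left(C + \left(4 - 3\right) C^{2}\right)^{2} = -3 + \left(C + 1 C^{2}\right)^{2} = -3 + \left(C + C^{2}\right)^{2}$)
$q + O{\left(A{\left(s,5 \right)} \right)} = 5256 - \left(3 - \left(-4\right)^{2} \left(1 - 4\right)^{2}\right) = 5256 - \left(3 - 16 \left(-3\right)^{2}\right) = 5256 + \left(-3 + 16 \cdot 9\right) = 5256 + \left(-3 + 144\right) = 5256 + 141 = 5397$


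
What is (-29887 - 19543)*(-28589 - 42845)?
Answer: 3530982620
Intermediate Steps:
(-29887 - 19543)*(-28589 - 42845) = -49430*(-71434) = 3530982620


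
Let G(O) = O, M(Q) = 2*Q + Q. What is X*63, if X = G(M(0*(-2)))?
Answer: 0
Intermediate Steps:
M(Q) = 3*Q
X = 0 (X = 3*(0*(-2)) = 3*0 = 0)
X*63 = 0*63 = 0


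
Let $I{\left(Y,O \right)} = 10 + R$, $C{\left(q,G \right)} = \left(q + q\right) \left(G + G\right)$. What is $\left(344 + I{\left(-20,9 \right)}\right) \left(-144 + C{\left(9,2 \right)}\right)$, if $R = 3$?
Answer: $-25704$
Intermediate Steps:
$C{\left(q,G \right)} = 4 G q$ ($C{\left(q,G \right)} = 2 q 2 G = 4 G q$)
$I{\left(Y,O \right)} = 13$ ($I{\left(Y,O \right)} = 10 + 3 = 13$)
$\left(344 + I{\left(-20,9 \right)}\right) \left(-144 + C{\left(9,2 \right)}\right) = \left(344 + 13\right) \left(-144 + 4 \cdot 2 \cdot 9\right) = 357 \left(-144 + 72\right) = 357 \left(-72\right) = -25704$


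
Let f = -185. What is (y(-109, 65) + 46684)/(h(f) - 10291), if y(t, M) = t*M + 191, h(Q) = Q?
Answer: -19895/5238 ≈ -3.7982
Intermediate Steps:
y(t, M) = 191 + M*t (y(t, M) = M*t + 191 = 191 + M*t)
(y(-109, 65) + 46684)/(h(f) - 10291) = ((191 + 65*(-109)) + 46684)/(-185 - 10291) = ((191 - 7085) + 46684)/(-10476) = (-6894 + 46684)*(-1/10476) = 39790*(-1/10476) = -19895/5238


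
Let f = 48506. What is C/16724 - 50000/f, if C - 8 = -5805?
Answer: -558694641/405607172 ≈ -1.3774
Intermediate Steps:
C = -5797 (C = 8 - 5805 = -5797)
C/16724 - 50000/f = -5797/16724 - 50000/48506 = -5797*1/16724 - 50000*1/48506 = -5797/16724 - 25000/24253 = -558694641/405607172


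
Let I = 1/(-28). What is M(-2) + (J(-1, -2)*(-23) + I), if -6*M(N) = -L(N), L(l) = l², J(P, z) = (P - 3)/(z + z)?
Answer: -1879/84 ≈ -22.369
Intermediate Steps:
J(P, z) = (-3 + P)/(2*z) (J(P, z) = (-3 + P)/((2*z)) = (-3 + P)*(1/(2*z)) = (-3 + P)/(2*z))
I = -1/28 ≈ -0.035714
M(N) = N²/6 (M(N) = -(-1)*N²/6 = N²/6)
M(-2) + (J(-1, -2)*(-23) + I) = (⅙)*(-2)² + (((½)*(-3 - 1)/(-2))*(-23) - 1/28) = (⅙)*4 + (((½)*(-½)*(-4))*(-23) - 1/28) = ⅔ + (1*(-23) - 1/28) = ⅔ + (-23 - 1/28) = ⅔ - 645/28 = -1879/84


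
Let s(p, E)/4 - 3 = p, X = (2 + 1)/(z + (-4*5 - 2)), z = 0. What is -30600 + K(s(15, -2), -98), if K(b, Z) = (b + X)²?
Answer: -12310839/484 ≈ -25436.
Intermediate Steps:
X = -3/22 (X = (2 + 1)/(0 + (-4*5 - 2)) = 3/(0 + (-20 - 2)) = 3/(0 - 22) = 3/(-22) = 3*(-1/22) = -3/22 ≈ -0.13636)
s(p, E) = 12 + 4*p
K(b, Z) = (-3/22 + b)² (K(b, Z) = (b - 3/22)² = (-3/22 + b)²)
-30600 + K(s(15, -2), -98) = -30600 + (-3 + 22*(12 + 4*15))²/484 = -30600 + (-3 + 22*(12 + 60))²/484 = -30600 + (-3 + 22*72)²/484 = -30600 + (-3 + 1584)²/484 = -30600 + (1/484)*1581² = -30600 + (1/484)*2499561 = -30600 + 2499561/484 = -12310839/484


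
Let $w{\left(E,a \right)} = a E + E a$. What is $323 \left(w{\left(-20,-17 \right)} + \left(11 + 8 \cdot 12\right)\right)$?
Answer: $254201$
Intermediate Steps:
$w{\left(E,a \right)} = 2 E a$ ($w{\left(E,a \right)} = E a + E a = 2 E a$)
$323 \left(w{\left(-20,-17 \right)} + \left(11 + 8 \cdot 12\right)\right) = 323 \left(2 \left(-20\right) \left(-17\right) + \left(11 + 8 \cdot 12\right)\right) = 323 \left(680 + \left(11 + 96\right)\right) = 323 \left(680 + 107\right) = 323 \cdot 787 = 254201$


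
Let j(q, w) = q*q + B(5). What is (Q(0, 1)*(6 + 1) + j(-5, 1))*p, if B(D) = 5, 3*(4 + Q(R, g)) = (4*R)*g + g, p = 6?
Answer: 26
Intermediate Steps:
Q(R, g) = -4 + g/3 + 4*R*g/3 (Q(R, g) = -4 + ((4*R)*g + g)/3 = -4 + (4*R*g + g)/3 = -4 + (g + 4*R*g)/3 = -4 + (g/3 + 4*R*g/3) = -4 + g/3 + 4*R*g/3)
j(q, w) = 5 + q**2 (j(q, w) = q*q + 5 = q**2 + 5 = 5 + q**2)
(Q(0, 1)*(6 + 1) + j(-5, 1))*p = ((-4 + (1/3)*1 + (4/3)*0*1)*(6 + 1) + (5 + (-5)**2))*6 = ((-4 + 1/3 + 0)*7 + (5 + 25))*6 = (-11/3*7 + 30)*6 = (-77/3 + 30)*6 = (13/3)*6 = 26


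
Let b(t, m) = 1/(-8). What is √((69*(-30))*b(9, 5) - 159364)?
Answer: I*√636421/2 ≈ 398.88*I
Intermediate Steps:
b(t, m) = -⅛
√((69*(-30))*b(9, 5) - 159364) = √((69*(-30))*(-⅛) - 159364) = √(-2070*(-⅛) - 159364) = √(1035/4 - 159364) = √(-636421/4) = I*√636421/2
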